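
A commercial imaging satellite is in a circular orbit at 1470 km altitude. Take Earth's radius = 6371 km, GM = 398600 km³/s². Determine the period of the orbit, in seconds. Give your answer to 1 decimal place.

6909.8 seconds

Semi-major axis a = 6371 + 1470 = 7841 km. Period T = 2π√(a³/μ) = 2π√(7841³/398600) = 6909.8 s = 115.16 min.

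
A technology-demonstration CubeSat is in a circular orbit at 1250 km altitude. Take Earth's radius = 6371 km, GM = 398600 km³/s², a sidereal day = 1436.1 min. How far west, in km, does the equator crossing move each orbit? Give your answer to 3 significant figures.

Semi-major axis a = 6371 + 1250 = 7621 km. Period T = 2π√(a³/μ) = 2π√(7621³/398600) = 6621.1 s = 110.35 min.
During one orbit Earth rotates (6621.1 / 86166) × 360° = 27.66°.
At the equator that is 27.66° × (2π·6371/360) km/° = 27.66 × 111.2 = 3076 km.

3080 km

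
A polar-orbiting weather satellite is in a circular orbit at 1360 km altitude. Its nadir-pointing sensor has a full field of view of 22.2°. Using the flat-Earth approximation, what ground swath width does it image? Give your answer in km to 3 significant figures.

534 km

Half-angle = 22.2°/2 = 11.1°.
Swath width ≈ 2h·tan(θ/2) = 2 × 1360 × tan(11.1°) = 533.6 km.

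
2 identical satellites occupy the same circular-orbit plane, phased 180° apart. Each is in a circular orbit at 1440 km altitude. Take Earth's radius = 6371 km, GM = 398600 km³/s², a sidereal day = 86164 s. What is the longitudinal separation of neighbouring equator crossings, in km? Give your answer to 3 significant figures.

1600 km

Semi-major axis a = 6371 + 1440 = 7811 km. Period T = 2π√(a³/μ) = 2π√(7811³/398600) = 6870.2 s = 114.50 min.
Single-satellite node shift = (6870.2/86164) × 360° = 28.70°.
With 2 satellites evenly phased, successive equator crossings are 28.70/2 = 14.352° apart.
That is 14.352 × 111.2 = 1596 km at the equator.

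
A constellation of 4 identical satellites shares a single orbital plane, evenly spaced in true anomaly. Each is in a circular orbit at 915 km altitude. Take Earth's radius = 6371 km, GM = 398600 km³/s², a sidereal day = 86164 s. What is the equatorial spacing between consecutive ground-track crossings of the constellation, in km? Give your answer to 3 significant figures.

Semi-major axis a = 6371 + 915 = 7286 km. Period T = 2π√(a³/μ) = 2π√(7286³/398600) = 6189.3 s = 103.16 min.
Single-satellite node shift = (6189.3/86164) × 360° = 25.86°.
With 4 satellites evenly phased, successive equator crossings are 25.86/4 = 6.465° apart.
That is 6.465 × 111.2 = 719 km at the equator.

719 km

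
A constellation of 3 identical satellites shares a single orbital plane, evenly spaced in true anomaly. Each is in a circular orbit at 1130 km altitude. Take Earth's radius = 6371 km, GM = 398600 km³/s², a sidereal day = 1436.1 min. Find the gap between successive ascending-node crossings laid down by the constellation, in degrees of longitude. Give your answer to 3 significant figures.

Semi-major axis a = 6371 + 1130 = 7501 km. Period T = 2π√(a³/μ) = 2π√(7501³/398600) = 6465.3 s = 107.76 min.
Single-satellite node shift = (6465.3/86166) × 360° = 27.01°.
With 3 satellites evenly phased, successive equator crossings are 27.01/3 = 9.004° apart.

9.00°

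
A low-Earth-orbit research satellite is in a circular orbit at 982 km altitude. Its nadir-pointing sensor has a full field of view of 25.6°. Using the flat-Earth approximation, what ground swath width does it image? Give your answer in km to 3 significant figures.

Half-angle = 25.6°/2 = 12.8°.
Swath width ≈ 2h·tan(θ/2) = 2 × 982 × tan(12.8°) = 446.2 km.

446 km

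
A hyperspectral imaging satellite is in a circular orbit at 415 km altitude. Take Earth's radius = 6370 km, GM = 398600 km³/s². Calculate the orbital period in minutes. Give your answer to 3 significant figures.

92.7 min

Semi-major axis a = 6370 + 415 = 6785 km. Period T = 2π√(a³/μ) = 2π√(6785³/398600) = 5562.1 s = 92.70 min.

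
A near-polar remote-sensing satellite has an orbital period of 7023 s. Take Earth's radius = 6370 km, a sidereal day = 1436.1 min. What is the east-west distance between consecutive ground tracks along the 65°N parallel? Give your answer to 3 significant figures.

Node shift per orbit = (7023.0/86166) × 360° = 29.34°.
Equatorial spacing = 29.34 × 111.2 km/° = 3262 km.
At 65° latitude, spacing = 3262 × cos(65°) = 1379 km.

1380 km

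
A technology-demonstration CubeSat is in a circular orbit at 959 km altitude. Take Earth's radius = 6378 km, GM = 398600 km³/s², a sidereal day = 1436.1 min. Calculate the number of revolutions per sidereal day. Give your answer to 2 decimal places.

Semi-major axis a = 6378 + 959 = 7337 km. Period T = 2π√(a³/μ) = 2π√(7337³/398600) = 6254.4 s = 104.24 min.
Orbits per sidereal day = 86166 / 6254.4 = 13.777.

13.78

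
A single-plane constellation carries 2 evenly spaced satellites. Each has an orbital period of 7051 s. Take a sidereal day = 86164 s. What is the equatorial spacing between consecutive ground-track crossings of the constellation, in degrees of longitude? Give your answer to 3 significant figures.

Single-satellite node shift = (7051.0/86164) × 360° = 29.46°.
With 2 satellites evenly phased, successive equator crossings are 29.46/2 = 14.730° apart.

14.7°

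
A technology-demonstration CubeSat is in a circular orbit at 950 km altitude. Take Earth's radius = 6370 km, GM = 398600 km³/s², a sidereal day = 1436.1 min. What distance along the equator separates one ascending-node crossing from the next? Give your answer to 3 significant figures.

Semi-major axis a = 6370 + 950 = 7320 km. Period T = 2π√(a³/μ) = 2π√(7320³/398600) = 6232.7 s = 103.88 min.
During one orbit Earth rotates (6232.7 / 86166) × 360° = 26.04°.
At the equator that is 26.04° × (2π·6370/360) km/° = 26.04 × 111.2 = 2895 km.

2900 km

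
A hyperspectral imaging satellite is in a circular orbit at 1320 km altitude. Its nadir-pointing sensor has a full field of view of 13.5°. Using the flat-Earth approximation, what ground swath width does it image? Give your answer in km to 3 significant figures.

312 km

Half-angle = 13.5°/2 = 6.75°.
Swath width ≈ 2h·tan(θ/2) = 2 × 1320 × tan(6.75°) = 312.5 km.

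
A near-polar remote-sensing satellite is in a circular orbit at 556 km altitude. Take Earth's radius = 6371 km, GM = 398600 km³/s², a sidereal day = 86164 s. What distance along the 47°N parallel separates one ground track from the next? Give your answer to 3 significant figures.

1820 km

Semi-major axis a = 6371 + 556 = 6927 km. Period T = 2π√(a³/μ) = 2π√(6927³/398600) = 5737.6 s = 95.63 min.
Node shift per orbit = (5737.6/86164) × 360° = 23.97°.
Equatorial spacing = 23.97 × 111.2 km/° = 2666 km.
At 47° latitude, spacing = 2666 × cos(47°) = 1818 km.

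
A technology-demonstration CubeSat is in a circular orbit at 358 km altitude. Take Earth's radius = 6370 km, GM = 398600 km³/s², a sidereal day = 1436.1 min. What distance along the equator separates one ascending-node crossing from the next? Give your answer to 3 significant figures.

2550 km

Semi-major axis a = 6370 + 358 = 6728 km. Period T = 2π√(a³/μ) = 2π√(6728³/398600) = 5492.1 s = 91.54 min.
During one orbit Earth rotates (5492.1 / 86166) × 360° = 22.95°.
At the equator that is 22.95° × (2π·6370/360) km/° = 22.95 × 111.2 = 2551 km.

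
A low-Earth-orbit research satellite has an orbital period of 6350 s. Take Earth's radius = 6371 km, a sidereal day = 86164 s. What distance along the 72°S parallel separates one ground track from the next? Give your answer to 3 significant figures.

912 km

Node shift per orbit = (6350.0/86164) × 360° = 26.53°.
Equatorial spacing = 26.53 × 111.2 km/° = 2950 km.
At 72° latitude, spacing = 2950 × cos(72°) = 912 km.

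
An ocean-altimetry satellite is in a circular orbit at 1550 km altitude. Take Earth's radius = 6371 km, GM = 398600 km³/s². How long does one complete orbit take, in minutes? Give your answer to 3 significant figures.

Semi-major axis a = 6371 + 1550 = 7921 km. Period T = 2π√(a³/μ) = 2π√(7921³/398600) = 7015.9 s = 116.93 min.

117 min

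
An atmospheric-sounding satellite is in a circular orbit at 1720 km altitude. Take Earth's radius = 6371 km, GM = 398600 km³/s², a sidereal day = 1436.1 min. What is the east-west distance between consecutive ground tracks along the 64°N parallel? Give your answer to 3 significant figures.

Semi-major axis a = 6371 + 1720 = 8091 km. Period T = 2π√(a³/μ) = 2π√(8091³/398600) = 7242.9 s = 120.72 min.
Node shift per orbit = (7242.9/86166) × 360° = 30.26°.
Equatorial spacing = 30.26 × 111.2 km/° = 3365 km.
At 64° latitude, spacing = 3365 × cos(64°) = 1475 km.

1480 km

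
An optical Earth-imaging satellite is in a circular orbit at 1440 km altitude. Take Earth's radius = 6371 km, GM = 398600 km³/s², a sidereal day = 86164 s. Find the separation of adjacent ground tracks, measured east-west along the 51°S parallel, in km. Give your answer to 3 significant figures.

2010 km

Semi-major axis a = 6371 + 1440 = 7811 km. Period T = 2π√(a³/μ) = 2π√(7811³/398600) = 6870.2 s = 114.50 min.
Node shift per orbit = (6870.2/86164) × 360° = 28.70°.
Equatorial spacing = 28.70 × 111.2 km/° = 3192 km.
At 51° latitude, spacing = 3192 × cos(51°) = 2009 km.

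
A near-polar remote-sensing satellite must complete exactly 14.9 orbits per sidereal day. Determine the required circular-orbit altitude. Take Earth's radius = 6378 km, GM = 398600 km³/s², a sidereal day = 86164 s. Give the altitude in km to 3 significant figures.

Required period T = 86164 / 14.9 = 5782.8 s.
From T = 2π√(a³/μ): a = (μ T²/4π²)^(1/3) = (398600 × 5782.8² / 4π²)^(1/3) = 6963 km.
Altitude h = a − R = 6963 − 6378 = 585 km.

585 km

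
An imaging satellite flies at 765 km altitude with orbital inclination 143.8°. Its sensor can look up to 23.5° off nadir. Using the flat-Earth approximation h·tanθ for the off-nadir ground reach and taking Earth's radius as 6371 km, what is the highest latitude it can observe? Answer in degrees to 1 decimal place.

39.2°

Retrograde orbit: the ground track reaches ±(180° − i) = ±(180 − 143.8) = ±36.2°.
Sensor half-swath on the ground ≈ 765·tan(23.5°) = 333 km = 2.99° of latitude.
Maximum observable latitude ≈ 36.2 + 2.99 = 39.2°.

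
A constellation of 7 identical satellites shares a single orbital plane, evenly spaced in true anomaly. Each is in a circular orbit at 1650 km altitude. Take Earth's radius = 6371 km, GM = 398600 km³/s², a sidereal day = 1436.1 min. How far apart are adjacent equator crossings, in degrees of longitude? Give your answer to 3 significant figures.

4.27°

Semi-major axis a = 6371 + 1650 = 8021 km. Period T = 2π√(a³/μ) = 2π√(8021³/398600) = 7149.1 s = 119.15 min.
Single-satellite node shift = (7149.1/86166) × 360° = 29.87°.
With 7 satellites evenly phased, successive equator crossings are 29.87/7 = 4.267° apart.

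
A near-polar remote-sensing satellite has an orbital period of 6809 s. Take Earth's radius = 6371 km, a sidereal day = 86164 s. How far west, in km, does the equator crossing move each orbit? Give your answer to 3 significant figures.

3160 km

During one orbit Earth rotates (6809.0 / 86164) × 360° = 28.45°.
At the equator that is 28.45° × (2π·6371/360) km/° = 28.45 × 111.2 = 3163 km.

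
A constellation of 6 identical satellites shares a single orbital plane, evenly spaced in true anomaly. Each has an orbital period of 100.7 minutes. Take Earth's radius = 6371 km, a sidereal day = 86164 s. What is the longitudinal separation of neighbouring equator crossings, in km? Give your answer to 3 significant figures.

468 km

T = 100.7 min = 6042.0 s.
Single-satellite node shift = (6042.0/86164) × 360° = 25.24°.
With 6 satellites evenly phased, successive equator crossings are 25.24/6 = 4.207° apart.
That is 4.207 × 111.2 = 468 km at the equator.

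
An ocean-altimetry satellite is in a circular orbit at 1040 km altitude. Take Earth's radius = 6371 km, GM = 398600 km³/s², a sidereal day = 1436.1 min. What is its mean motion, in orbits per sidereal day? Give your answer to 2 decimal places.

Semi-major axis a = 6371 + 1040 = 7411 km. Period T = 2π√(a³/μ) = 2π√(7411³/398600) = 6349.3 s = 105.82 min.
Orbits per sidereal day = 86166 / 6349.3 = 13.571.

13.57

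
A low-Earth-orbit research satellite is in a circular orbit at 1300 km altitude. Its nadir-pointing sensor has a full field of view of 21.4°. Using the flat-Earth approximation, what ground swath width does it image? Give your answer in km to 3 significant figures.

Half-angle = 21.4°/2 = 10.7°.
Swath width ≈ 2h·tan(θ/2) = 2 × 1300 × tan(10.7°) = 491.3 km.

491 km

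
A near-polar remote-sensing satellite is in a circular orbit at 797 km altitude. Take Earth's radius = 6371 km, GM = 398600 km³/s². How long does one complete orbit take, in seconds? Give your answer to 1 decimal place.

6039.6 seconds

Semi-major axis a = 6371 + 797 = 7168 km. Period T = 2π√(a³/μ) = 2π√(7168³/398600) = 6039.6 s = 100.66 min.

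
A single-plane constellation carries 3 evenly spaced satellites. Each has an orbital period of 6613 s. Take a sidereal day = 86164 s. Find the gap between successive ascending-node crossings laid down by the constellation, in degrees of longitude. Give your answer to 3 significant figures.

Single-satellite node shift = (6613.0/86164) × 360° = 27.63°.
With 3 satellites evenly phased, successive equator crossings are 27.63/3 = 9.210° apart.

9.21°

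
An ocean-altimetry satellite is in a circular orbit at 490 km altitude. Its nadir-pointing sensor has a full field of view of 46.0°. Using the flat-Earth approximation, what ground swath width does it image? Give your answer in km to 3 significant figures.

416 km

Half-angle = 46.0°/2 = 23°.
Swath width ≈ 2h·tan(θ/2) = 2 × 490 × tan(23°) = 416.0 km.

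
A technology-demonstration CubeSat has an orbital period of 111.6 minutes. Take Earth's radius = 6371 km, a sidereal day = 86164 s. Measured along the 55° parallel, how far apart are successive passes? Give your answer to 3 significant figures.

1780 km

T = 111.6 min = 6696.0 s.
Node shift per orbit = (6696.0/86164) × 360° = 27.98°.
Equatorial spacing = 27.98 × 111.2 km/° = 3111 km.
At 55° latitude, spacing = 3111 × cos(55°) = 1784 km.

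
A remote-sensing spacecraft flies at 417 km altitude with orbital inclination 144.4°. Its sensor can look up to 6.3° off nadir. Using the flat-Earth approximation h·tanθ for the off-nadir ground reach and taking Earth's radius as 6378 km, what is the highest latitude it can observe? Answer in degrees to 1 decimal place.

Retrograde orbit: the ground track reaches ±(180° − i) = ±(180 − 144.4) = ±35.6°.
Sensor half-swath on the ground ≈ 417·tan(6.3°) = 46 km = 0.41° of latitude.
Maximum observable latitude ≈ 35.6 + 0.41 = 36.0°.

36.0°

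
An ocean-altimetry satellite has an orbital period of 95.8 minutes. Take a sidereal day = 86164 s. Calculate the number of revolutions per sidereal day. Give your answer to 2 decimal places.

T = 95.8 min = 5748.0 s.
Orbits per sidereal day = 86164 / 5748.0 = 14.990.

14.99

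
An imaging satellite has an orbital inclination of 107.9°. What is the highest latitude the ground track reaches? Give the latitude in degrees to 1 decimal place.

Retrograde orbit: the ground track reaches ±(180° − i) = ±(180 − 107.9) = ±72.1°.

72.1°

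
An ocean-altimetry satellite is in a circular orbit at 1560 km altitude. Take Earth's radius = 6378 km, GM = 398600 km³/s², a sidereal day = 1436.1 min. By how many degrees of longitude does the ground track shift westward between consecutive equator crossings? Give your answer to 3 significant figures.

29.4°

Semi-major axis a = 6378 + 1560 = 7938 km. Period T = 2π√(a³/μ) = 2π√(7938³/398600) = 7038.5 s = 117.31 min.
During one orbit Earth rotates (7038.5 / 86166) × 360° = 29.41°.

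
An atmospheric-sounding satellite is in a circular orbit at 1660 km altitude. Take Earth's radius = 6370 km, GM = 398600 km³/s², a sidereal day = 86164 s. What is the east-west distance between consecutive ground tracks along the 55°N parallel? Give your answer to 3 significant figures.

Semi-major axis a = 6370 + 1660 = 8030 km. Period T = 2π√(a³/μ) = 2π√(8030³/398600) = 7161.2 s = 119.35 min.
Node shift per orbit = (7161.2/86164) × 360° = 29.92°.
Equatorial spacing = 29.92 × 111.2 km/° = 3326 km.
At 55° latitude, spacing = 3326 × cos(55°) = 1908 km.

1910 km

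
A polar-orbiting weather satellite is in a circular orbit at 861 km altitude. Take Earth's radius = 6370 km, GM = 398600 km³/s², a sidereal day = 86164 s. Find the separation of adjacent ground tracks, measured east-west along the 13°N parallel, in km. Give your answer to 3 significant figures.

2770 km

Semi-major axis a = 6370 + 861 = 7231 km. Period T = 2π√(a³/μ) = 2π√(7231³/398600) = 6119.4 s = 101.99 min.
Node shift per orbit = (6119.4/86164) × 360° = 25.57°.
Equatorial spacing = 25.57 × 111.2 km/° = 2843 km.
At 13° latitude, spacing = 2843 × cos(13°) = 2770 km.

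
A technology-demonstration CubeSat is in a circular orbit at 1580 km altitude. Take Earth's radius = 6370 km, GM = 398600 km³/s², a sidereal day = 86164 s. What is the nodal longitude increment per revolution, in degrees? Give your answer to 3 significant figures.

29.5°

Semi-major axis a = 6370 + 1580 = 7950 km. Period T = 2π√(a³/μ) = 2π√(7950³/398600) = 7054.4 s = 117.57 min.
During one orbit Earth rotates (7054.4 / 86164) × 360° = 29.47°.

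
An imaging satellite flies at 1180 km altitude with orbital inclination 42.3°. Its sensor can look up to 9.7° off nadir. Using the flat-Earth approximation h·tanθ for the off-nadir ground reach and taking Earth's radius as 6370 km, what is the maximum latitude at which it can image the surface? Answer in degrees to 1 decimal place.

For a prograde orbit the ground track reaches latitude ±i = ±42.3°.
Sensor half-swath on the ground ≈ 1180·tan(9.7°) = 202 km = 1.81° of latitude.
Maximum observable latitude ≈ 42.3 + 1.81 = 44.1°.

44.1°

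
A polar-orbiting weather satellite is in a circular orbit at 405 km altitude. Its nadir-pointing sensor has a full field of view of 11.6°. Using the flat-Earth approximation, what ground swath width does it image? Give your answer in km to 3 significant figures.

82.3 km

Half-angle = 11.6°/2 = 5.8°.
Swath width ≈ 2h·tan(θ/2) = 2 × 405 × tan(5.8°) = 82.3 km.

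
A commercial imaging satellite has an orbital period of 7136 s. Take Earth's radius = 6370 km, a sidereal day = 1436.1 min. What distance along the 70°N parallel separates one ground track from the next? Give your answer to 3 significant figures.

Node shift per orbit = (7136.0/86166) × 360° = 29.81°.
Equatorial spacing = 29.81 × 111.2 km/° = 3315 km.
At 70° latitude, spacing = 3315 × cos(70°) = 1134 km.

1130 km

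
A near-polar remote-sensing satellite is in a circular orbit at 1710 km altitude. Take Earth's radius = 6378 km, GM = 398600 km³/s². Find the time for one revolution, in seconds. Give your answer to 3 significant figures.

7240 seconds

Semi-major axis a = 6378 + 1710 = 8088 km. Period T = 2π√(a³/μ) = 2π√(8088³/398600) = 7238.9 s = 120.65 min.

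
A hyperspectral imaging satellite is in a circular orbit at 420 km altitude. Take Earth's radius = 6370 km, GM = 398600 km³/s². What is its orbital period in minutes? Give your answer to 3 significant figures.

92.8 min

Semi-major axis a = 6370 + 420 = 6790 km. Period T = 2π√(a³/μ) = 2π√(6790³/398600) = 5568.2 s = 92.80 min.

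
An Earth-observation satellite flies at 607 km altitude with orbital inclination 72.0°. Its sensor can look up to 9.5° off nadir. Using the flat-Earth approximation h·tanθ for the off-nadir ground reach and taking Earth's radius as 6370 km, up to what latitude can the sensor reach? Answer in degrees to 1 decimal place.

72.9°

For a prograde orbit the ground track reaches latitude ±i = ±72.0°.
Sensor half-swath on the ground ≈ 607·tan(9.5°) = 102 km = 0.91° of latitude.
Maximum observable latitude ≈ 72.0 + 0.91 = 72.9°.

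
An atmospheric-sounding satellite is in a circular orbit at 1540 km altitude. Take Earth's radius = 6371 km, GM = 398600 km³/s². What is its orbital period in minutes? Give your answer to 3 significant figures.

117 min

Semi-major axis a = 6371 + 1540 = 7911 km. Period T = 2π√(a³/μ) = 2π√(7911³/398600) = 7002.6 s = 116.71 min.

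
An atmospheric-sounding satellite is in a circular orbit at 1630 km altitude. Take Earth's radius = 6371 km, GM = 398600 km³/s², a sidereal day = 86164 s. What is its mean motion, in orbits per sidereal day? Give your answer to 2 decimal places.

12.10

Semi-major axis a = 6371 + 1630 = 8001 km. Period T = 2π√(a³/μ) = 2π√(8001³/398600) = 7122.4 s = 118.71 min.
Orbits per sidereal day = 86164 / 7122.4 = 12.098.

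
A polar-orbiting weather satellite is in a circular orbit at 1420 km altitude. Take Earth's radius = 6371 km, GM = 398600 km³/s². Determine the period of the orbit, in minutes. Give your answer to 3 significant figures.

Semi-major axis a = 6371 + 1420 = 7791 km. Period T = 2π√(a³/μ) = 2π√(7791³/398600) = 6843.9 s = 114.06 min.

114 min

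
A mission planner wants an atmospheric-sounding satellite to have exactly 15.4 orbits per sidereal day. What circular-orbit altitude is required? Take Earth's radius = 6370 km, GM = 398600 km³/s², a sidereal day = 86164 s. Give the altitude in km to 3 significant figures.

442 km

Required period T = 86164 / 15.4 = 5595.1 s.
From T = 2π√(a³/μ): a = (μ T²/4π²)^(1/3) = (398600 × 5595.1² / 4π²)^(1/3) = 6812 km.
Altitude h = a − R = 6812 − 6370 = 442 km.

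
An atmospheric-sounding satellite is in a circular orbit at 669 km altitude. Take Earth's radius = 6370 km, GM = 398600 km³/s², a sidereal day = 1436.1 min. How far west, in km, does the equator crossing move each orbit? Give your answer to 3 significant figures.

Semi-major axis a = 6370 + 669 = 7039 km. Period T = 2π√(a³/μ) = 2π√(7039³/398600) = 5877.3 s = 97.95 min.
During one orbit Earth rotates (5877.3 / 86166) × 360° = 24.56°.
At the equator that is 24.56° × (2π·6370/360) km/° = 24.56 × 111.2 = 2730 km.

2730 km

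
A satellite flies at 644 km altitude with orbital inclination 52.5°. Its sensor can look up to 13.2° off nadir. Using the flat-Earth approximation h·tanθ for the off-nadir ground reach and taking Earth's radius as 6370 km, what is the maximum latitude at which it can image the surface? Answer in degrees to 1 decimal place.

53.9°

For a prograde orbit the ground track reaches latitude ±i = ±52.5°.
Sensor half-swath on the ground ≈ 644·tan(13.2°) = 151 km = 1.36° of latitude.
Maximum observable latitude ≈ 52.5 + 1.36 = 53.9°.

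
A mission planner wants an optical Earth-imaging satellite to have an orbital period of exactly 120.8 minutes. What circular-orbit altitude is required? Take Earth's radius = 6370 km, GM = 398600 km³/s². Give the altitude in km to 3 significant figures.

T = 120.8 min = 7248.0 s.
From T = 2π√(a³/μ): a = (μ T²/4π²)^(1/3) = (398600 × 7248.0² / 4π²)^(1/3) = 8095 km.
Altitude h = a − R = 8095 − 6370 = 1725 km.

1720 km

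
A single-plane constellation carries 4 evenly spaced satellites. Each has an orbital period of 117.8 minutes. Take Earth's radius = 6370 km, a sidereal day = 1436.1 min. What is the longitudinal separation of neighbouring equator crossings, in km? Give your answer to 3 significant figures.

T = 117.8 min = 7068.0 s.
Single-satellite node shift = (7068.0/86166) × 360° = 29.53°.
With 4 satellites evenly phased, successive equator crossings are 29.53/4 = 7.382° apart.
That is 7.382 × 111.2 = 821 km at the equator.

821 km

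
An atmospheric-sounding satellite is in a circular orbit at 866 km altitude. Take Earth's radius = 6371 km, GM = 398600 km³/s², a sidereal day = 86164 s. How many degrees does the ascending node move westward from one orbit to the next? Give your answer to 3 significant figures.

25.6°

Semi-major axis a = 6371 + 866 = 7237 km. Period T = 2π√(a³/μ) = 2π√(7237³/398600) = 6127.0 s = 102.12 min.
During one orbit Earth rotates (6127.0 / 86164) × 360° = 25.60°.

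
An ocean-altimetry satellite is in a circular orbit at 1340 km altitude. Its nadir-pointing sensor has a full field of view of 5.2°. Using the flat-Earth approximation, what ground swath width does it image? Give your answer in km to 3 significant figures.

122 km

Half-angle = 5.2°/2 = 2.6°.
Swath width ≈ 2h·tan(θ/2) = 2 × 1340 × tan(2.6°) = 121.7 km.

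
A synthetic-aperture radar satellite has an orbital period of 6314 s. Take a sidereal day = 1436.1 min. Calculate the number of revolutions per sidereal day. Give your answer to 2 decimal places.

13.65

Orbits per sidereal day = 86166 / 6314.0 = 13.647.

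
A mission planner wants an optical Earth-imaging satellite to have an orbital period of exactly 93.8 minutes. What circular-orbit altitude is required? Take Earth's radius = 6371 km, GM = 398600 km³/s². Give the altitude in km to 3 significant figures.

468 km

T = 93.8 min = 5628.0 s.
From T = 2π√(a³/μ): a = (μ T²/4π²)^(1/3) = (398600 × 5628.0² / 4π²)^(1/3) = 6839 km.
Altitude h = a − R = 6839 − 6371 = 468 km.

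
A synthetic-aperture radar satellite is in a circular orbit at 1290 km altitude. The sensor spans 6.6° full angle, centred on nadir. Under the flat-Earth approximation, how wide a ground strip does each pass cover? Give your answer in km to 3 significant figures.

Half-angle = 6.6°/2 = 3.3°.
Swath width ≈ 2h·tan(θ/2) = 2 × 1290 × tan(3.3°) = 148.8 km.

149 km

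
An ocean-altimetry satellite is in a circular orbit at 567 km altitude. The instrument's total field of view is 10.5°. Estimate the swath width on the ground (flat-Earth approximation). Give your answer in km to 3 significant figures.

104 km

Half-angle = 10.5°/2 = 5.25°.
Swath width ≈ 2h·tan(θ/2) = 2 × 567 × tan(5.25°) = 104.2 km.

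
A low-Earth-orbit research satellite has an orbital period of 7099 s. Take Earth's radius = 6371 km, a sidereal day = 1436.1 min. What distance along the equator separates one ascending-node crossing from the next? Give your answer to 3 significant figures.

3300 km

During one orbit Earth rotates (7099.0 / 86166) × 360° = 29.66°.
At the equator that is 29.66° × (2π·6371/360) km/° = 29.66 × 111.2 = 3298 km.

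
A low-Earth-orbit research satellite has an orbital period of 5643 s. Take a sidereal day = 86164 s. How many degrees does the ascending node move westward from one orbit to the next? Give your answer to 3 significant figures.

23.6°

During one orbit Earth rotates (5643.0 / 86164) × 360° = 23.58°.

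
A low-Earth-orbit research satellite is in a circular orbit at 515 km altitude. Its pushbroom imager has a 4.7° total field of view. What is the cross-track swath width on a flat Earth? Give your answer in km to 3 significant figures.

Half-angle = 4.7°/2 = 2.35°.
Swath width ≈ 2h·tan(θ/2) = 2 × 515 × tan(2.35°) = 42.3 km.

42.3 km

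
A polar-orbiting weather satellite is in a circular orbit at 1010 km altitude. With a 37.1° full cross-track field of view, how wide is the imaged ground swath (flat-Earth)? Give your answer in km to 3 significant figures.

Half-angle = 37.1°/2 = 18.55°.
Swath width ≈ 2h·tan(θ/2) = 2 × 1010 × tan(18.55°) = 677.8 km.

678 km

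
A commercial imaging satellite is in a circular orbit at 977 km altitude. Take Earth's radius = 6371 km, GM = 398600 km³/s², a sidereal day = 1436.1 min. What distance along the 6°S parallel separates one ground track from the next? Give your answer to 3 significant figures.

Semi-major axis a = 6371 + 977 = 7348 km. Period T = 2π√(a³/μ) = 2π√(7348³/398600) = 6268.5 s = 104.48 min.
Node shift per orbit = (6268.5/86166) × 360° = 26.19°.
Equatorial spacing = 26.19 × 111.2 km/° = 2912 km.
At 6° latitude, spacing = 2912 × cos(6°) = 2896 km.

2900 km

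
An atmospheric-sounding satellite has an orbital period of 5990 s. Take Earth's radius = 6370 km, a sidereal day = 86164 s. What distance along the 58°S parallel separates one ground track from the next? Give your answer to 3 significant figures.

1470 km

Node shift per orbit = (5990.0/86164) × 360° = 25.03°.
Equatorial spacing = 25.03 × 111.2 km/° = 2782 km.
At 58° latitude, spacing = 2782 × cos(58°) = 1474 km.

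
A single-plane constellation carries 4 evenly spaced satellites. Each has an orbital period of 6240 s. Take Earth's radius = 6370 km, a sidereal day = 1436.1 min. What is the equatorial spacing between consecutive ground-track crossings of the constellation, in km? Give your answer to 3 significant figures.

725 km

Single-satellite node shift = (6240.0/86166) × 360° = 26.07°.
With 4 satellites evenly phased, successive equator crossings are 26.07/4 = 6.518° apart.
That is 6.518 × 111.2 = 725 km at the equator.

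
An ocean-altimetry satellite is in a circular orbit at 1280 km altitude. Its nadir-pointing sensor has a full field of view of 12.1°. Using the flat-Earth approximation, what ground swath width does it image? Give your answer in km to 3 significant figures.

271 km

Half-angle = 12.1°/2 = 6.05°.
Swath width ≈ 2h·tan(θ/2) = 2 × 1280 × tan(6.05°) = 271.3 km.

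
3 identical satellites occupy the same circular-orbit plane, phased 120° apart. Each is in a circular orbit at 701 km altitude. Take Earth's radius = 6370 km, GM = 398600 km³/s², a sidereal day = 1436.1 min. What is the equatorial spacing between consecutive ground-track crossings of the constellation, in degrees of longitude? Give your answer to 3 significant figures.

8.24°

Semi-major axis a = 6370 + 701 = 7071 km. Period T = 2π√(a³/μ) = 2π√(7071³/398600) = 5917.4 s = 98.62 min.
Single-satellite node shift = (5917.4/86166) × 360° = 24.72°.
With 3 satellites evenly phased, successive equator crossings are 24.72/3 = 8.241° apart.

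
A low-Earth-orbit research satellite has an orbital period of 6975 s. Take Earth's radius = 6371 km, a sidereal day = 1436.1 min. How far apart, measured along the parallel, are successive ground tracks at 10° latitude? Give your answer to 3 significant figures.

3190 km

Node shift per orbit = (6975.0/86166) × 360° = 29.14°.
Equatorial spacing = 29.14 × 111.2 km/° = 3240 km.
At 10° latitude, spacing = 3240 × cos(10°) = 3191 km.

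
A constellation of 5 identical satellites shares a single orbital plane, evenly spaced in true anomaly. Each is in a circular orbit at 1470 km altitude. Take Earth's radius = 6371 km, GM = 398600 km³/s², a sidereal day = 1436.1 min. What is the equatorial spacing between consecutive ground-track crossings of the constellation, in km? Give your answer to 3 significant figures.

Semi-major axis a = 6371 + 1470 = 7841 km. Period T = 2π√(a³/μ) = 2π√(7841³/398600) = 6909.8 s = 115.16 min.
Single-satellite node shift = (6909.8/86166) × 360° = 28.87°.
With 5 satellites evenly phased, successive equator crossings are 28.87/5 = 5.774° apart.
That is 5.774 × 111.2 = 642 km at the equator.

642 km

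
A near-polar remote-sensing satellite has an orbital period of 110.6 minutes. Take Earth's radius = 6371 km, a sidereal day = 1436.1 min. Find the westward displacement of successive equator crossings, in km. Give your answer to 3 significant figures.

3080 km

T = 110.6 min = 6636.0 s.
During one orbit Earth rotates (6636.0 / 86166) × 360° = 27.73°.
At the equator that is 27.73° × (2π·6371/360) km/° = 27.73 × 111.2 = 3083 km.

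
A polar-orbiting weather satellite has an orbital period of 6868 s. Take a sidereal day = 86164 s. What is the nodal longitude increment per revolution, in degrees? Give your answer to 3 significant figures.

During one orbit Earth rotates (6868.0 / 86164) × 360° = 28.70°.

28.7°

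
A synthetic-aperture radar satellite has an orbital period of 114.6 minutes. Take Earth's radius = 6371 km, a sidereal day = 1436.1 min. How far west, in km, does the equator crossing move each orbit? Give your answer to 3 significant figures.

3190 km

T = 114.6 min = 6876.0 s.
During one orbit Earth rotates (6876.0 / 86166) × 360° = 28.73°.
At the equator that is 28.73° × (2π·6371/360) km/° = 28.73 × 111.2 = 3194 km.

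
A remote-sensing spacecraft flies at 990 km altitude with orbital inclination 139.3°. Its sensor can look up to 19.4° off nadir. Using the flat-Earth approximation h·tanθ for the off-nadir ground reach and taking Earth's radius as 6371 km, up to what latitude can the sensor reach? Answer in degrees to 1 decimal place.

43.8°

Retrograde orbit: the ground track reaches ±(180° − i) = ±(180 − 139.3) = ±40.7°.
Sensor half-swath on the ground ≈ 990·tan(19.4°) = 349 km = 3.14° of latitude.
Maximum observable latitude ≈ 40.7 + 3.14 = 43.8°.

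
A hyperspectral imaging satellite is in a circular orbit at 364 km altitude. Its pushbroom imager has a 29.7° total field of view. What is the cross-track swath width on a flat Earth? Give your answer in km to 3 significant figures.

193 km

Half-angle = 29.7°/2 = 14.85°.
Swath width ≈ 2h·tan(θ/2) = 2 × 364 × tan(14.85°) = 193.0 km.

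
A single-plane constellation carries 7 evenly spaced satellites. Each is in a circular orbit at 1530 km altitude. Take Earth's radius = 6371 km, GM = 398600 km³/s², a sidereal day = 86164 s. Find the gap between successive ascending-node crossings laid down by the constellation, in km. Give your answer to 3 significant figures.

464 km

Semi-major axis a = 6371 + 1530 = 7901 km. Period T = 2π√(a³/μ) = 2π√(7901³/398600) = 6989.3 s = 116.49 min.
Single-satellite node shift = (6989.3/86164) × 360° = 29.20°.
With 7 satellites evenly phased, successive equator crossings are 29.20/7 = 4.172° apart.
That is 4.172 × 111.2 = 464 km at the equator.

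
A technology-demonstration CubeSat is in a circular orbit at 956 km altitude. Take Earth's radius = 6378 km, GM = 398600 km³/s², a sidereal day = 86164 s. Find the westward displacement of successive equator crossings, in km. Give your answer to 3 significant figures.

Semi-major axis a = 6378 + 956 = 7334 km. Period T = 2π√(a³/μ) = 2π√(7334³/398600) = 6250.6 s = 104.18 min.
During one orbit Earth rotates (6250.6 / 86164) × 360° = 26.12°.
At the equator that is 26.12° × (2π·6378/360) km/° = 26.12 × 111.3 = 2907 km.

2910 km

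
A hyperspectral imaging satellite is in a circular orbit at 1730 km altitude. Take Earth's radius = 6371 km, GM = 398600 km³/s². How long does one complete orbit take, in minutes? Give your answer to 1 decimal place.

Semi-major axis a = 6371 + 1730 = 8101 km. Period T = 2π√(a³/μ) = 2π√(8101³/398600) = 7256.4 s = 120.94 min.

120.9 min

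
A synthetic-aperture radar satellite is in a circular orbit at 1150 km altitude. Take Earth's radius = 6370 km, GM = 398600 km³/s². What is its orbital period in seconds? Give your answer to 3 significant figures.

Semi-major axis a = 6370 + 1150 = 7520 km. Period T = 2π√(a³/μ) = 2π√(7520³/398600) = 6489.9 s = 108.16 min.

6490 seconds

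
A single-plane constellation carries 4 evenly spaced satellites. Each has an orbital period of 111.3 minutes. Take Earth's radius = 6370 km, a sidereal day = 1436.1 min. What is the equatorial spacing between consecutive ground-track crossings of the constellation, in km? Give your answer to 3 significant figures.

775 km

T = 111.3 min = 6678.0 s.
Single-satellite node shift = (6678.0/86166) × 360° = 27.90°.
With 4 satellites evenly phased, successive equator crossings are 27.90/4 = 6.975° apart.
That is 6.975 × 111.2 = 775 km at the equator.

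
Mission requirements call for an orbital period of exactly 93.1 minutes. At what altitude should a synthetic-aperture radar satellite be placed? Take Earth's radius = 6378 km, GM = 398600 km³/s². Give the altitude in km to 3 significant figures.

T = 93.1 min = 5586.0 s.
From T = 2π√(a³/μ): a = (μ T²/4π²)^(1/3) = (398600 × 5586.0² / 4π²)^(1/3) = 6804 km.
Altitude h = a − R = 6804 − 6378 = 426 km.

426 km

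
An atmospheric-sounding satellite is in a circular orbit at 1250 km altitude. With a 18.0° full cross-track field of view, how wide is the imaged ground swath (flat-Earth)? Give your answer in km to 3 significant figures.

396 km

Half-angle = 18.0°/2 = 9°.
Swath width ≈ 2h·tan(θ/2) = 2 × 1250 × tan(9°) = 396.0 km.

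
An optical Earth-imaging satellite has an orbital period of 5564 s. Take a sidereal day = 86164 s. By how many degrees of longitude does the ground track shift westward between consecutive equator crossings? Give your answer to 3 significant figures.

23.2°

During one orbit Earth rotates (5564.0 / 86164) × 360° = 23.25°.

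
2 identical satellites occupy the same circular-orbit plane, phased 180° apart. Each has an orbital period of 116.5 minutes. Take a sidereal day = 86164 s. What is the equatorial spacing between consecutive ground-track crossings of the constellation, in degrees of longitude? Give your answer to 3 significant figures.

14.6°

T = 116.5 min = 6990.0 s.
Single-satellite node shift = (6990.0/86164) × 360° = 29.20°.
With 2 satellites evenly phased, successive equator crossings are 29.20/2 = 14.602° apart.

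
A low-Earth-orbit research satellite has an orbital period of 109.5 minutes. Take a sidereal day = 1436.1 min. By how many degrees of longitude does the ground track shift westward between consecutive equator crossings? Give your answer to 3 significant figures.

T = 109.5 min = 6570.0 s.
During one orbit Earth rotates (6570.0 / 86166) × 360° = 27.45°.

27.4°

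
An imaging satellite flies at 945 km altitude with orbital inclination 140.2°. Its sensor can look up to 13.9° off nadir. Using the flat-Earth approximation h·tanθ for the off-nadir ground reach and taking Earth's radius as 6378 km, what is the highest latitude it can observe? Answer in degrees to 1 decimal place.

41.9°

Retrograde orbit: the ground track reaches ±(180° − i) = ±(180 − 140.2) = ±39.8°.
Sensor half-swath on the ground ≈ 945·tan(13.9°) = 234 km = 2.10° of latitude.
Maximum observable latitude ≈ 39.8 + 2.10 = 41.9°.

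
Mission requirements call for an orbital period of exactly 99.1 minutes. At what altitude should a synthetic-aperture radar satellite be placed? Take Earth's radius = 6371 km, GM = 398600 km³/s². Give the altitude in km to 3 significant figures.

T = 99.1 min = 5946.0 s.
From T = 2π√(a³/μ): a = (μ T²/4π²)^(1/3) = (398600 × 5946.0² / 4π²)^(1/3) = 7094 km.
Altitude h = a − R = 7094 − 6371 = 723 km.

723 km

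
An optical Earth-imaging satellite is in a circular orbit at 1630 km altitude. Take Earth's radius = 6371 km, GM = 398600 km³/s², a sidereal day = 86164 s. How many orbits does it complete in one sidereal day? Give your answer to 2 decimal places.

Semi-major axis a = 6371 + 1630 = 8001 km. Period T = 2π√(a³/μ) = 2π√(8001³/398600) = 7122.4 s = 118.71 min.
Orbits per sidereal day = 86164 / 7122.4 = 12.098.

12.10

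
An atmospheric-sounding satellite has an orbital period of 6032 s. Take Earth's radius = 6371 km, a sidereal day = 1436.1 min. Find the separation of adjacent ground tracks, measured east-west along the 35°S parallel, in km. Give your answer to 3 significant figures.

Node shift per orbit = (6032.0/86166) × 360° = 25.20°.
Equatorial spacing = 25.20 × 111.2 km/° = 2802 km.
At 35° latitude, spacing = 2802 × cos(35°) = 2296 km.

2300 km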